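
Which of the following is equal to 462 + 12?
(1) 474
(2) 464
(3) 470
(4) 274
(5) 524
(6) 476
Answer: 1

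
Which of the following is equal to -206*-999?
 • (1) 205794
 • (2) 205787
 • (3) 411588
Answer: 1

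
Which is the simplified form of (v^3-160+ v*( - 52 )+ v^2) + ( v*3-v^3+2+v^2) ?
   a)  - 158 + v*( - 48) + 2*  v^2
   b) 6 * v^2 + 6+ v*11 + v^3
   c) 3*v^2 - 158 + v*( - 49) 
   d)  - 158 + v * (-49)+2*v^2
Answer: d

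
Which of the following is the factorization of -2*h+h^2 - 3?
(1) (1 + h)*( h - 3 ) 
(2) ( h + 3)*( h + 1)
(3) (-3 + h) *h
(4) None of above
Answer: 1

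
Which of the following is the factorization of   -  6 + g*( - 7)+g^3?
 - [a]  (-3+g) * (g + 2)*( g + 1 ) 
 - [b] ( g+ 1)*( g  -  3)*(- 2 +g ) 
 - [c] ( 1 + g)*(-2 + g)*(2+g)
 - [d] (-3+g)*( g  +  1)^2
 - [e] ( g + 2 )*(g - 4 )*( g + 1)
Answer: a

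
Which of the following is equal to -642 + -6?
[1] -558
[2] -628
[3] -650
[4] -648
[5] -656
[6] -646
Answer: 4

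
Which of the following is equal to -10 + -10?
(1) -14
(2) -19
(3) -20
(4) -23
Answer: 3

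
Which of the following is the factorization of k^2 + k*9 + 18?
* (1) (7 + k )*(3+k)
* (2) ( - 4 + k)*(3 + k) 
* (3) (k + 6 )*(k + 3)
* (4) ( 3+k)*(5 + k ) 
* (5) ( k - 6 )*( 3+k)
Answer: 3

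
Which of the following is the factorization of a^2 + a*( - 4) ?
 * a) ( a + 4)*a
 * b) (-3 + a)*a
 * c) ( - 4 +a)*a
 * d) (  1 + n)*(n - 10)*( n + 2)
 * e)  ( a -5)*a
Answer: c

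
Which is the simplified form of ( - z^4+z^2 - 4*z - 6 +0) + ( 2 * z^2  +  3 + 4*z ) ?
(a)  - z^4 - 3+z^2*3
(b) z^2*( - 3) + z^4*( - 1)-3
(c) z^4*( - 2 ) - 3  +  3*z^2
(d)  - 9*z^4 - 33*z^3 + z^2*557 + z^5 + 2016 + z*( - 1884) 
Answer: a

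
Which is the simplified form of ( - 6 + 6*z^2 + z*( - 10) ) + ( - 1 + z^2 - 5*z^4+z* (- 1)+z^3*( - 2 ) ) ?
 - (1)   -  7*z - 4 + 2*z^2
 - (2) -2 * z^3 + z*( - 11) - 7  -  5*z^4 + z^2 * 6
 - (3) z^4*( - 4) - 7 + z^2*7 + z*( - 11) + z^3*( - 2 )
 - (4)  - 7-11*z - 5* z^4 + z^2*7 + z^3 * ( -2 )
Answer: 4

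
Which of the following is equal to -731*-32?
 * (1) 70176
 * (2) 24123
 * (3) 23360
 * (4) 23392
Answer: 4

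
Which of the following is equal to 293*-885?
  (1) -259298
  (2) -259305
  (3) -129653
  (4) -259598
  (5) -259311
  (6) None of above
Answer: 2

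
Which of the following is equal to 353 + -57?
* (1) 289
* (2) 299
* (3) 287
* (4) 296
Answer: 4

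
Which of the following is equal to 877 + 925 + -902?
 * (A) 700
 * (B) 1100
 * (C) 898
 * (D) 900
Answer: D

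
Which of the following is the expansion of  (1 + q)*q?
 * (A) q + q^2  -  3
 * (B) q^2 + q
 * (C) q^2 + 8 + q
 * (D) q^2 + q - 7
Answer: B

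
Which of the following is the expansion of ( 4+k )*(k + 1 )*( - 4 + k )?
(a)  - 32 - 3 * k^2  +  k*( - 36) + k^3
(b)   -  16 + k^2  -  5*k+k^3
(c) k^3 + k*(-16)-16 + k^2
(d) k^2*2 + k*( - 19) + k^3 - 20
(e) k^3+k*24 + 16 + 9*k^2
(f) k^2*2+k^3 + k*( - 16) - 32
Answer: c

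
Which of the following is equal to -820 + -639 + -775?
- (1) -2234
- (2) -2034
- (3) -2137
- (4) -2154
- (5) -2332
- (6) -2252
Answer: 1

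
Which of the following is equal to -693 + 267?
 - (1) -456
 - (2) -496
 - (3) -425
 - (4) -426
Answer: 4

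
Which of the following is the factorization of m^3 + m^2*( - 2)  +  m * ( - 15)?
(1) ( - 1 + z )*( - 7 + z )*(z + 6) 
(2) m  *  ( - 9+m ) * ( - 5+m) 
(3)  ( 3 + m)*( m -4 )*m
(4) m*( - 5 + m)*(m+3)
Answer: 4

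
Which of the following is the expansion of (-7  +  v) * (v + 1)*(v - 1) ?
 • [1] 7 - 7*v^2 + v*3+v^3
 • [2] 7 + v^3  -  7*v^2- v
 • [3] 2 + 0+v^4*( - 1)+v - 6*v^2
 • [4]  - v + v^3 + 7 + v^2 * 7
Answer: 2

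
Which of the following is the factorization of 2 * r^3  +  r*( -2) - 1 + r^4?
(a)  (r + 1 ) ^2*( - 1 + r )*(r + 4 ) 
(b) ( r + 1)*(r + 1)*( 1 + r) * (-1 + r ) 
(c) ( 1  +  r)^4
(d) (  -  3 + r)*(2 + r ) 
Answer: b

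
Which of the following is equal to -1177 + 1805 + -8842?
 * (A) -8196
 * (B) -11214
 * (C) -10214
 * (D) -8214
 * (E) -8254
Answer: D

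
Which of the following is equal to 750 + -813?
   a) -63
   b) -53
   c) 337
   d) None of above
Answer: a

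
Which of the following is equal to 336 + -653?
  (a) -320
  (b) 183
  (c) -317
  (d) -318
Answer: c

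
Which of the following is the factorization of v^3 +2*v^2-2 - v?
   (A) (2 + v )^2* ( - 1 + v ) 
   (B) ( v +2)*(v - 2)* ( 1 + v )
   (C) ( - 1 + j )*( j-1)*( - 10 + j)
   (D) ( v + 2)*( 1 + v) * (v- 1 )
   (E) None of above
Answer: D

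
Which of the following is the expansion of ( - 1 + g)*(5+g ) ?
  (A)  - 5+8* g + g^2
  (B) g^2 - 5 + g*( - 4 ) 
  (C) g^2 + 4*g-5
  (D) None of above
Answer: C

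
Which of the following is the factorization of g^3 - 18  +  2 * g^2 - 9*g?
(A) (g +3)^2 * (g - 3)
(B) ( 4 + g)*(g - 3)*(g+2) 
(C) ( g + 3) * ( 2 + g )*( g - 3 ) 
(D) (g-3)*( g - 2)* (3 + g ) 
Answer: C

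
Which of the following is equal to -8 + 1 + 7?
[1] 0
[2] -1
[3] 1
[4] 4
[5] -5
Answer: 1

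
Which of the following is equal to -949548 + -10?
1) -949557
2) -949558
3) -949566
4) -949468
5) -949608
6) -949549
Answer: 2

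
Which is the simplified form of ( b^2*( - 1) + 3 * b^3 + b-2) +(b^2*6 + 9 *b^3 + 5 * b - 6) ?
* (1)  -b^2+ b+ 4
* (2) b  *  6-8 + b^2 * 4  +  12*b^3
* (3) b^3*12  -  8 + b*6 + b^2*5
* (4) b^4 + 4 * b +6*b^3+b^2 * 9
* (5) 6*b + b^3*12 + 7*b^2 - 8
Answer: 3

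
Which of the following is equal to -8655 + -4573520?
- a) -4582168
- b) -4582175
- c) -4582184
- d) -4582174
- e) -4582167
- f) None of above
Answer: b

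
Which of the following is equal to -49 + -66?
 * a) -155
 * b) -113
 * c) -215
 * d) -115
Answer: d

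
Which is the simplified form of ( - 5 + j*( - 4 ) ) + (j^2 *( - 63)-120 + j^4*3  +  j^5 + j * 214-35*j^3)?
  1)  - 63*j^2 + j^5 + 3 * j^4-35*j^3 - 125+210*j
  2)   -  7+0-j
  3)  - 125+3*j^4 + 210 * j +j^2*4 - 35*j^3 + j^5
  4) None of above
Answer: 1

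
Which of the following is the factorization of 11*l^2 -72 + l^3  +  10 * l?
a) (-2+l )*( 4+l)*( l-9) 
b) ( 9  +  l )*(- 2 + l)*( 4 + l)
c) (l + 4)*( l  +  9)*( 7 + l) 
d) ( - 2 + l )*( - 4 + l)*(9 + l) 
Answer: b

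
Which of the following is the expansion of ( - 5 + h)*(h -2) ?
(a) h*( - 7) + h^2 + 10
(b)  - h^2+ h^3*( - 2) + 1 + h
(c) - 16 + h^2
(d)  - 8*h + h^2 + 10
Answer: a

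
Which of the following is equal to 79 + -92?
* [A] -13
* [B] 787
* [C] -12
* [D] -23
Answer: A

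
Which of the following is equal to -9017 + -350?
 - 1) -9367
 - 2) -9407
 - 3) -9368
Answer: 1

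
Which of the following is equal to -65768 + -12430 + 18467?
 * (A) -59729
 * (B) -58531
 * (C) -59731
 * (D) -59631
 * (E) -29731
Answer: C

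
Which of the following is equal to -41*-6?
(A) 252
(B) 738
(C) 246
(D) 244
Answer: C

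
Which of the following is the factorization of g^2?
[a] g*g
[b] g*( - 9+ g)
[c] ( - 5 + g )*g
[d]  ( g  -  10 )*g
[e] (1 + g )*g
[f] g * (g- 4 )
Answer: a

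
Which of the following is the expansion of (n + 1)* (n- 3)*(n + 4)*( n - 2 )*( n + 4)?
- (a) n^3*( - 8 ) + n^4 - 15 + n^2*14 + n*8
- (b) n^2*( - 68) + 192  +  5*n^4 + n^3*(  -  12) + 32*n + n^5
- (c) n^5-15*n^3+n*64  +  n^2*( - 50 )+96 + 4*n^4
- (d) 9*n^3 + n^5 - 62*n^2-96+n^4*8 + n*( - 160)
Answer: c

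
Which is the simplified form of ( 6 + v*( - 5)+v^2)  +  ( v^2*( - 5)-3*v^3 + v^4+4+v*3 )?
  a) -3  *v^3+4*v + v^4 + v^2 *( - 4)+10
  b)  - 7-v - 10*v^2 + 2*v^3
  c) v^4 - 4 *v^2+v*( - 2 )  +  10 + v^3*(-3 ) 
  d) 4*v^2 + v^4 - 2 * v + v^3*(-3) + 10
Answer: c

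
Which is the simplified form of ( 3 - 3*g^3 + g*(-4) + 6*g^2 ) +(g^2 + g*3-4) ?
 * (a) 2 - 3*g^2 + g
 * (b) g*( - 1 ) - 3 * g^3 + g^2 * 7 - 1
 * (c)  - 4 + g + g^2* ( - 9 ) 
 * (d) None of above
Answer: b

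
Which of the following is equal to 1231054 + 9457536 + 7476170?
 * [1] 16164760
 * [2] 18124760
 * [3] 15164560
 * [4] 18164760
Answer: 4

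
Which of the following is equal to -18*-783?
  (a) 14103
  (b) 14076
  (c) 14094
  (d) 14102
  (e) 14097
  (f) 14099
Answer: c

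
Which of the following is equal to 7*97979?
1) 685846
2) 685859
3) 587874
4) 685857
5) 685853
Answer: 5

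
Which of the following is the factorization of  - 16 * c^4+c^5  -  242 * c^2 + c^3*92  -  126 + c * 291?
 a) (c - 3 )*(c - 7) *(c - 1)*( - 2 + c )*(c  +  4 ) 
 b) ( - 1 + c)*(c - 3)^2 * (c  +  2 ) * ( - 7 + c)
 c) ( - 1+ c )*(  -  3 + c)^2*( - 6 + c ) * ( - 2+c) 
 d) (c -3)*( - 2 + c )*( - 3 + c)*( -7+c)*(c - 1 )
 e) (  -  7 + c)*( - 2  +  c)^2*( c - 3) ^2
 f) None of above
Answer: d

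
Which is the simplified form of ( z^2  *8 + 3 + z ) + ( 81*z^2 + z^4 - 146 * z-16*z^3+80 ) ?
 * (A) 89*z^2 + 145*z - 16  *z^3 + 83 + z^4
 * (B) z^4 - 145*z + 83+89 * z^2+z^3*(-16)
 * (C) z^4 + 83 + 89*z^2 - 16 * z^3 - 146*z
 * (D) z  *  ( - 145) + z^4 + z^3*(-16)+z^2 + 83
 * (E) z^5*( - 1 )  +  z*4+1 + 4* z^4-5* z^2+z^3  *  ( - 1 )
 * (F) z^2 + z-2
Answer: B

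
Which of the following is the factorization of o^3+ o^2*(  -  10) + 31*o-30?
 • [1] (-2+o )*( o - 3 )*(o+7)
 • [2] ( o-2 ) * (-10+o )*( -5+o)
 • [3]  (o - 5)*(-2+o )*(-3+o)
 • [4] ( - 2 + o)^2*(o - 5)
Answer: 3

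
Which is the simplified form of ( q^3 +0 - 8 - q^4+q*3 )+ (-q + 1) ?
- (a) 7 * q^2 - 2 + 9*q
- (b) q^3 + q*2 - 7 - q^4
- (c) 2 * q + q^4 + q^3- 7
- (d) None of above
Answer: b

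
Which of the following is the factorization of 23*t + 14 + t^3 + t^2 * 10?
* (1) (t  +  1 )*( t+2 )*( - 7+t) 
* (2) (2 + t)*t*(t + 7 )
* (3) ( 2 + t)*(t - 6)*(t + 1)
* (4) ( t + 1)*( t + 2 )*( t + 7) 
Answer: 4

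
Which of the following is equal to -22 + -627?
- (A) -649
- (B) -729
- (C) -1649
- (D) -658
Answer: A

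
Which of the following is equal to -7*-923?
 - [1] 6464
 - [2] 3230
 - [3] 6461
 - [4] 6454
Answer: 3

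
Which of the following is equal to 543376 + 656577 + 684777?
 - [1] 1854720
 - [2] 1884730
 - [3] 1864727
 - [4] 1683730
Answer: 2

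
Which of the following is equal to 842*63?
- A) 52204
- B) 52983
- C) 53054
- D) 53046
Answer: D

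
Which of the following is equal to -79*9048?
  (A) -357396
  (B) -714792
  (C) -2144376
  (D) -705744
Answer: B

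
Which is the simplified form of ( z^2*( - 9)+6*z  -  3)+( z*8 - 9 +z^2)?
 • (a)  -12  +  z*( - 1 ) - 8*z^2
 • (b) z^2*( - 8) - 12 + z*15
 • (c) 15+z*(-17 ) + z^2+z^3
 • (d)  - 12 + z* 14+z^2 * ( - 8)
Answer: d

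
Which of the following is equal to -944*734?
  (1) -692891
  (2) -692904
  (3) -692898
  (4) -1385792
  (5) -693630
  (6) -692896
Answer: 6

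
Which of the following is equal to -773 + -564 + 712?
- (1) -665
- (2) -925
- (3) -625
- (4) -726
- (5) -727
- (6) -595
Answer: 3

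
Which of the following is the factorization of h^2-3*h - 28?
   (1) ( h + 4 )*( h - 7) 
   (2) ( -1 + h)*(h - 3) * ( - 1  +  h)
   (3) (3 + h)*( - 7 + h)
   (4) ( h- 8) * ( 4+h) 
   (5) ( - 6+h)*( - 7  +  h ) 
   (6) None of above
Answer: 1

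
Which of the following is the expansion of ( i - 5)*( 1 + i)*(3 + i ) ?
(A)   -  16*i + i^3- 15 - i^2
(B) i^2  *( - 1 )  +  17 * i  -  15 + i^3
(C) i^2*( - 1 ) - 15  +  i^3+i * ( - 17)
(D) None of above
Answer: C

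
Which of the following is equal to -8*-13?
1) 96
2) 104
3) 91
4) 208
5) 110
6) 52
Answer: 2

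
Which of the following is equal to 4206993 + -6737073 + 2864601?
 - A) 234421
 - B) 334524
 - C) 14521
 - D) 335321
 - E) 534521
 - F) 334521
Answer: F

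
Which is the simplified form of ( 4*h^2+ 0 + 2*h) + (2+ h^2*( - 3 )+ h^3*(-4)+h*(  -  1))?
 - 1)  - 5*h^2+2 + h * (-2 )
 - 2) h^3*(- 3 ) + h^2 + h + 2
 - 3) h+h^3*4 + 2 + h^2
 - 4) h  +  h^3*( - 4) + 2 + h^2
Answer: 4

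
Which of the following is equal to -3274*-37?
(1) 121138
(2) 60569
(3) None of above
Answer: 1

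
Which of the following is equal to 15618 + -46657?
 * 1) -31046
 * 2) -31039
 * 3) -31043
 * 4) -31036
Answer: 2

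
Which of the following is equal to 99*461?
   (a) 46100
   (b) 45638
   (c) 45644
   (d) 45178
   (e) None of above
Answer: e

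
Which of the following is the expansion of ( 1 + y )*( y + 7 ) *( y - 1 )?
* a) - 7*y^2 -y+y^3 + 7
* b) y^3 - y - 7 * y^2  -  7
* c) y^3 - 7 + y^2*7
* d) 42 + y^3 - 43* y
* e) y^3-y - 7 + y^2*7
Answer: e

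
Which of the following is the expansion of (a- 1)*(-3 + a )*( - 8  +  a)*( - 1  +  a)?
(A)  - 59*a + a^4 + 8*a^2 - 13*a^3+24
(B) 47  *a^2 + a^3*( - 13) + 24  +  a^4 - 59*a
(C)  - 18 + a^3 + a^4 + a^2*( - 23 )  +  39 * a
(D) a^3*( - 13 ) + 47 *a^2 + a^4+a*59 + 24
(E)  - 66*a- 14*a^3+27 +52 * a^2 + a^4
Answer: B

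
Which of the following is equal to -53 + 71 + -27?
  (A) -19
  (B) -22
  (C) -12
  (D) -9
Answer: D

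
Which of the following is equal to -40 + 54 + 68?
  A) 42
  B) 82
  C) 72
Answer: B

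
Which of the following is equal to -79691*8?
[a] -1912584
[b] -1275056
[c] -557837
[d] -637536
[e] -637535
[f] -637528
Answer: f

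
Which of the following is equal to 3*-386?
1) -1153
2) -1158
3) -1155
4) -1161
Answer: 2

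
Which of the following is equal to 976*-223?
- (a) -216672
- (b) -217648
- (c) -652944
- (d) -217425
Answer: b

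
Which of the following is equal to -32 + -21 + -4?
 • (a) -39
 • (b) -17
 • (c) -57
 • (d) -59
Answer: c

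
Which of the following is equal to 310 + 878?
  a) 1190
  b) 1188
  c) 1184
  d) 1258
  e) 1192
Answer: b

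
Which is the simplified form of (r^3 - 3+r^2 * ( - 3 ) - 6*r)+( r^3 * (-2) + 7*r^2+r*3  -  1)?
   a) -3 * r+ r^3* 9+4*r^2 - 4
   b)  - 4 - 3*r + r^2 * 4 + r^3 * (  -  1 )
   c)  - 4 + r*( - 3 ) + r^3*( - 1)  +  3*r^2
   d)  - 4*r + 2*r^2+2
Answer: b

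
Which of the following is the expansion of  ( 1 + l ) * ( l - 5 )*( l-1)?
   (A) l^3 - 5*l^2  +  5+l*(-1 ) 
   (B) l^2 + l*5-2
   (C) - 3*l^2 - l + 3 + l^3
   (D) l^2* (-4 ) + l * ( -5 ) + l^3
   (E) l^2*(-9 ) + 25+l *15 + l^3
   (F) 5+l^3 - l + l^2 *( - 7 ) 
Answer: A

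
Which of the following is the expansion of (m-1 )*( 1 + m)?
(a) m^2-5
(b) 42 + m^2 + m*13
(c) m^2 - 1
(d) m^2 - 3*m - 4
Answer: c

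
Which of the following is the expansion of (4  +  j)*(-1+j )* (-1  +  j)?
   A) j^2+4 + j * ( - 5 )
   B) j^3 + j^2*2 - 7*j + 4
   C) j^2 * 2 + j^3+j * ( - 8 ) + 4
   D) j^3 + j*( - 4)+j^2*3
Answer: B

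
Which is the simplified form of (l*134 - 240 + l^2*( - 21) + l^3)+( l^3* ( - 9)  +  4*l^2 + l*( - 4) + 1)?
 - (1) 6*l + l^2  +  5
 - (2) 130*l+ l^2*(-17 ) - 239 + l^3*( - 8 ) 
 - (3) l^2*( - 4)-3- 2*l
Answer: 2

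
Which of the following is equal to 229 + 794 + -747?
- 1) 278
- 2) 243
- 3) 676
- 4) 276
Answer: 4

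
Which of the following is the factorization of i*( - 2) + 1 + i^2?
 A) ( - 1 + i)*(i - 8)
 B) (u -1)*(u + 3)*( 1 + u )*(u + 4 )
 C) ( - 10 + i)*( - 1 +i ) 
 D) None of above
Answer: D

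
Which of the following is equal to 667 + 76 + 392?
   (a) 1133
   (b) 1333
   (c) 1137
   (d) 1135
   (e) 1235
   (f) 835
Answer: d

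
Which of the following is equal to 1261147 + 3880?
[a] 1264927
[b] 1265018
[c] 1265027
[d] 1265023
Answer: c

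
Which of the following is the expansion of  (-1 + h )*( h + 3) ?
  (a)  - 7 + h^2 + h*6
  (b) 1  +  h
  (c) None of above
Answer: c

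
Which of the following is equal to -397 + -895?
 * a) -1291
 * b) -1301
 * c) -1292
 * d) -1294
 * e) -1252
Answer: c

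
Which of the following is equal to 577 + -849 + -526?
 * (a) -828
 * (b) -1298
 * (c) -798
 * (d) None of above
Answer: c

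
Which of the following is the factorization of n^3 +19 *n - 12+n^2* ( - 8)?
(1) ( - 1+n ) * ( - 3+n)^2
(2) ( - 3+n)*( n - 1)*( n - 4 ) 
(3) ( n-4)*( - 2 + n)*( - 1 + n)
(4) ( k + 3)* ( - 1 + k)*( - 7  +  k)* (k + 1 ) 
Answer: 2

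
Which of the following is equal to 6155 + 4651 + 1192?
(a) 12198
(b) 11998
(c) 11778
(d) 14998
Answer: b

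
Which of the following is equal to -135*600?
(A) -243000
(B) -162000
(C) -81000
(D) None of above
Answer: C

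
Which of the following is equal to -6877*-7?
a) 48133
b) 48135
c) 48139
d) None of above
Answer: c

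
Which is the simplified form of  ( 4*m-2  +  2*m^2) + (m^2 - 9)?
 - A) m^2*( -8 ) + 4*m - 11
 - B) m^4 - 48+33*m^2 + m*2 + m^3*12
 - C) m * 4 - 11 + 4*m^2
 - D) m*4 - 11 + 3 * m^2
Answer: D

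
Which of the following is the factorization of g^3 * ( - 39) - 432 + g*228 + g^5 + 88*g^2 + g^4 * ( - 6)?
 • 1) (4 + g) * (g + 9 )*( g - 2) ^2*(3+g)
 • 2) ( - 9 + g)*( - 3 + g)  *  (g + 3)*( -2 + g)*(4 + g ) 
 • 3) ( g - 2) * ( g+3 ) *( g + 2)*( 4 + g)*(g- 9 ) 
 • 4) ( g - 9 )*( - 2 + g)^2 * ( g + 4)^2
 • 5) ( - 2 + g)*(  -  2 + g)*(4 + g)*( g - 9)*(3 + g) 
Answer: 5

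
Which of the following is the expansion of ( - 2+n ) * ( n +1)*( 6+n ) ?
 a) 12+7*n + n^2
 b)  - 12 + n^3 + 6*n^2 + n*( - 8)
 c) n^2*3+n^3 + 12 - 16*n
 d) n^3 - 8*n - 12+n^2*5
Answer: d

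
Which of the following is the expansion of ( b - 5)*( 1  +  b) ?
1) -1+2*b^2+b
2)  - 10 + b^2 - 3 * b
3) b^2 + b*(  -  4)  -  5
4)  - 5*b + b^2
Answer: 3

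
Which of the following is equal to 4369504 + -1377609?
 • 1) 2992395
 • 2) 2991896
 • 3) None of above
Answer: 3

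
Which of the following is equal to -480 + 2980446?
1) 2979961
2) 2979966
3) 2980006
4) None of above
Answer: 2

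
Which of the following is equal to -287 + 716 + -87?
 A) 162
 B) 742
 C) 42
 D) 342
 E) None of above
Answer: D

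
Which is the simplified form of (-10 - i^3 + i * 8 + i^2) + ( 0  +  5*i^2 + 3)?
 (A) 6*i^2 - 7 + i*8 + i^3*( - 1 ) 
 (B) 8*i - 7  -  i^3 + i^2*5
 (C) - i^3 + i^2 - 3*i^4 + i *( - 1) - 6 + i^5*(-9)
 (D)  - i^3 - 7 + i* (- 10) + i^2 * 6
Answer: A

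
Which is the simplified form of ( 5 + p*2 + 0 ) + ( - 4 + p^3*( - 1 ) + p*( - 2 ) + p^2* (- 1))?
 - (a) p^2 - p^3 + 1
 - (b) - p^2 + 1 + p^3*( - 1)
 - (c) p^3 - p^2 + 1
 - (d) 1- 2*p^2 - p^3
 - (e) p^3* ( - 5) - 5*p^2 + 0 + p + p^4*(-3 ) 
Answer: b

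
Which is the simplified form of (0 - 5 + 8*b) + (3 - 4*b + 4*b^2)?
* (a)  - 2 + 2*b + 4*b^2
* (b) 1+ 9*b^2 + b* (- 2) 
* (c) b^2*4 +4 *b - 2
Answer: c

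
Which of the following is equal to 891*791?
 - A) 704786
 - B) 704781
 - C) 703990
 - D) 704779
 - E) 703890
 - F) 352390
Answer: B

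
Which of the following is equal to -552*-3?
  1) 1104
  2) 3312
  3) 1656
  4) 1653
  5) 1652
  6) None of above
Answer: 3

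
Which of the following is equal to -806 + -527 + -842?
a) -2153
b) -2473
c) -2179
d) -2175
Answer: d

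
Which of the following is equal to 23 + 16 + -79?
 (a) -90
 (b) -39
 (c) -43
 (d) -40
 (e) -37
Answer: d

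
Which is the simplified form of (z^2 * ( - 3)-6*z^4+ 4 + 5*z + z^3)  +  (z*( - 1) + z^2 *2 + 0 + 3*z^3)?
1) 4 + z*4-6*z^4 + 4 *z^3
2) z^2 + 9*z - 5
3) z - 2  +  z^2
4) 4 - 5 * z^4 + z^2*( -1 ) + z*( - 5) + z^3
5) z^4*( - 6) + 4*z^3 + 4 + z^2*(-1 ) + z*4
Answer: 5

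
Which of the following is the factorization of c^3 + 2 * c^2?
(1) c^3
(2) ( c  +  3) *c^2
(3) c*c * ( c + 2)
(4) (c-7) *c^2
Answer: 3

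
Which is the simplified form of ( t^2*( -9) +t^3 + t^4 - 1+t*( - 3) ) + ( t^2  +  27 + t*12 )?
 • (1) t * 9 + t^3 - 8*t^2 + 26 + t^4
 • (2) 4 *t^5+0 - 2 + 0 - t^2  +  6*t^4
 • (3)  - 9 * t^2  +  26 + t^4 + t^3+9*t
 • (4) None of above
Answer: 1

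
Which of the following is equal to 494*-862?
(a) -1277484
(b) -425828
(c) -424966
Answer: b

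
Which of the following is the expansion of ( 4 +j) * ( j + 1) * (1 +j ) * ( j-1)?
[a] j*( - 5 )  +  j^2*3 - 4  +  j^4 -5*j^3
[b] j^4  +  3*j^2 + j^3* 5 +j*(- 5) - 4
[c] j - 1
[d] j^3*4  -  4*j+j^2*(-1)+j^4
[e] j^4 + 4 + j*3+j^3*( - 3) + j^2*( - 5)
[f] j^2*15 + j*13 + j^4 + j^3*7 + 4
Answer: b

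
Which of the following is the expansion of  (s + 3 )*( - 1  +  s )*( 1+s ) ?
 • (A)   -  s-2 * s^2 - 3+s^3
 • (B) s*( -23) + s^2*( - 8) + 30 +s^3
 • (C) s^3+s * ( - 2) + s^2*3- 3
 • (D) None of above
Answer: D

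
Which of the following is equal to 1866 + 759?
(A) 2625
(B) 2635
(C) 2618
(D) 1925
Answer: A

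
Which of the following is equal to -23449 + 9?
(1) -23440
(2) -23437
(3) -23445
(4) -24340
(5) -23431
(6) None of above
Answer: 1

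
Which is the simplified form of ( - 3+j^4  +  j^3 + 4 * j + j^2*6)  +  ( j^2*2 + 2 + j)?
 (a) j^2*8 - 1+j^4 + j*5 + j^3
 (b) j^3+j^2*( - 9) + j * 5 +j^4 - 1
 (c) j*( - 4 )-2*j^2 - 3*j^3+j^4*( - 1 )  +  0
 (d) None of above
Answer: a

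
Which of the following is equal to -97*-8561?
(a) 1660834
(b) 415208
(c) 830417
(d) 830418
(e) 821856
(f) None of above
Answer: c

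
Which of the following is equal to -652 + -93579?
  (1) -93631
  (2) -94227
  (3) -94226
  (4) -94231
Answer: 4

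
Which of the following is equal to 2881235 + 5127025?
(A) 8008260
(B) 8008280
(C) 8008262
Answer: A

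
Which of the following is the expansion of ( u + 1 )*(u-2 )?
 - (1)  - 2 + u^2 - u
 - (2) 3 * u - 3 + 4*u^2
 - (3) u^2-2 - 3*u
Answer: 1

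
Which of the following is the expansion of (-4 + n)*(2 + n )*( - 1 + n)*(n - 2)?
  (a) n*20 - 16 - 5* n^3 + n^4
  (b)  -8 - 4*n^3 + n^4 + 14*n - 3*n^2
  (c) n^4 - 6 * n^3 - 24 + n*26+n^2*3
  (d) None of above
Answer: a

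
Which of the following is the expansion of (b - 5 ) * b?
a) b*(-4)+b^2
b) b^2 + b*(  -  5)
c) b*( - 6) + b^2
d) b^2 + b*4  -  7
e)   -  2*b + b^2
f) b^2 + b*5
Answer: b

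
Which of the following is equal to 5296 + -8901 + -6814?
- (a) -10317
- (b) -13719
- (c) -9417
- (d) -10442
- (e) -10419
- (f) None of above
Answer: e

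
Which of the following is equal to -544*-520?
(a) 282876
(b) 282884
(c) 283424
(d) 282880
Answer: d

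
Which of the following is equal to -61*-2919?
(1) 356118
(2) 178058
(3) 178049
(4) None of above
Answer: 4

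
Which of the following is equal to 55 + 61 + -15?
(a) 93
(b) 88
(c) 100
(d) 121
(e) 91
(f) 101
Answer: f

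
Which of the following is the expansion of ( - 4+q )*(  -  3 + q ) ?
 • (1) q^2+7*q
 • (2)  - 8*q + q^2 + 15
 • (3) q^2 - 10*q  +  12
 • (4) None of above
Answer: 4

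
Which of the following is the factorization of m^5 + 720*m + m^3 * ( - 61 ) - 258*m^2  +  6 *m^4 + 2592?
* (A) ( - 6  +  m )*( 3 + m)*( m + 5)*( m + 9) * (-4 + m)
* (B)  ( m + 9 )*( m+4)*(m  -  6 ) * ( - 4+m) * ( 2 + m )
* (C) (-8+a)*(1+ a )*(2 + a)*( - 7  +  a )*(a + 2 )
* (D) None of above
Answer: D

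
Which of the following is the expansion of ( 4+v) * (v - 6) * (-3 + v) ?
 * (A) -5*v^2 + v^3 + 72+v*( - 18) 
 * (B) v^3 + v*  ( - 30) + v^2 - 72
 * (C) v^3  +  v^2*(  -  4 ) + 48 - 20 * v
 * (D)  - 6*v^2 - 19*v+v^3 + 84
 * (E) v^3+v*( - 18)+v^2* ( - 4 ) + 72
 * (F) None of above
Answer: A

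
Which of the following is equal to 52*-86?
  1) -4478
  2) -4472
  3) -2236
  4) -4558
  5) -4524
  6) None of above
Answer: 2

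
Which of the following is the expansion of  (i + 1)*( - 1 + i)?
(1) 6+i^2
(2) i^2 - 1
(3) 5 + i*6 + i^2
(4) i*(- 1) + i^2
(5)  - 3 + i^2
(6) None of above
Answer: 2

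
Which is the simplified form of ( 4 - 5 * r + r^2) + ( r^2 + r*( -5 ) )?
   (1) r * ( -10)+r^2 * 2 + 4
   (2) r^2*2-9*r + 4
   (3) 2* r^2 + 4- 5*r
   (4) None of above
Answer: 1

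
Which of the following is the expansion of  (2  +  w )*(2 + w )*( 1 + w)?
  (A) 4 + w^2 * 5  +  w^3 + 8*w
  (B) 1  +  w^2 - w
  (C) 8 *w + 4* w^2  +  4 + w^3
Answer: A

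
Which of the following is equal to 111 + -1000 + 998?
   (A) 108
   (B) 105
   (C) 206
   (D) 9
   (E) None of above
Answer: E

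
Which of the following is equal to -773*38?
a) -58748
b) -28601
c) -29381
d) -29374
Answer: d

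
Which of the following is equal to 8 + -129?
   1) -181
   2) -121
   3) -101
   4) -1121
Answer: 2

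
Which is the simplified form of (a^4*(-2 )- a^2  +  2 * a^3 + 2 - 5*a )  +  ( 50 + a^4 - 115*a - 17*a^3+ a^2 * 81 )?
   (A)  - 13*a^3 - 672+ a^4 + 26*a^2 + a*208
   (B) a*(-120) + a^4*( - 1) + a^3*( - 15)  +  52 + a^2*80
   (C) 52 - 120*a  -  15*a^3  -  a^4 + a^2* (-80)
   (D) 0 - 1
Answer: B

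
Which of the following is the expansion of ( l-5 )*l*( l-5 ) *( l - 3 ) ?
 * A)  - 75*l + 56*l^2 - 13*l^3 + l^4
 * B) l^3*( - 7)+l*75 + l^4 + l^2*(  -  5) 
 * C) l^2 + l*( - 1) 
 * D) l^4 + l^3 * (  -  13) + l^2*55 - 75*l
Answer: D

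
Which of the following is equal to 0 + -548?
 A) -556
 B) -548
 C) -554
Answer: B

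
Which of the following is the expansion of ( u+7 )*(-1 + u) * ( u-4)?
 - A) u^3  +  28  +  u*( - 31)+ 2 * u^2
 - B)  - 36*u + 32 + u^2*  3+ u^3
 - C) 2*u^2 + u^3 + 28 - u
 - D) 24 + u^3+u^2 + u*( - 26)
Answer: A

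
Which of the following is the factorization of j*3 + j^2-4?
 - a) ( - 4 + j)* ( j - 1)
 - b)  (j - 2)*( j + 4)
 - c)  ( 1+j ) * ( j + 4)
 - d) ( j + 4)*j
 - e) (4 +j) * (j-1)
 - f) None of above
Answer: e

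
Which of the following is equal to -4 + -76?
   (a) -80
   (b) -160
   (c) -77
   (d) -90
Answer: a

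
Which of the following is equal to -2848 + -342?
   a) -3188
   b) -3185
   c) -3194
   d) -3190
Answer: d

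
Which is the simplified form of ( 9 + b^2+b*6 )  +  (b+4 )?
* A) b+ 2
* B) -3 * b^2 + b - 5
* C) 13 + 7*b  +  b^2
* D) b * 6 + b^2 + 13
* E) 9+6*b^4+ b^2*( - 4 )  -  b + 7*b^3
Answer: C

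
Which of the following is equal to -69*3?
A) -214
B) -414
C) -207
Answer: C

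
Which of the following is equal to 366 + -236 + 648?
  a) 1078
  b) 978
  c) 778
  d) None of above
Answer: c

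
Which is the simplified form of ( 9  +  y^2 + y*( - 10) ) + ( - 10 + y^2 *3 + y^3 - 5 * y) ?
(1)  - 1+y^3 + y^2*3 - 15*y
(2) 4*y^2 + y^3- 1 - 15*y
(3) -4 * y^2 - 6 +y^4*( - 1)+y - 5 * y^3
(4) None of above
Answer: 2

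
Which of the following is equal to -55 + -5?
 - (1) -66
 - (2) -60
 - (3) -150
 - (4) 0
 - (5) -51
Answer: 2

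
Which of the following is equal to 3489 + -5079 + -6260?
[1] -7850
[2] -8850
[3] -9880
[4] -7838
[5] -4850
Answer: 1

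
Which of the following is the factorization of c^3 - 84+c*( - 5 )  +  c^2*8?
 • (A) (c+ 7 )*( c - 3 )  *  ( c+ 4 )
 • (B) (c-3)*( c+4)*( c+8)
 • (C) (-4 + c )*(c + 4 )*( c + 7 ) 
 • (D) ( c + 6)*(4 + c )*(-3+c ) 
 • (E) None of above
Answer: A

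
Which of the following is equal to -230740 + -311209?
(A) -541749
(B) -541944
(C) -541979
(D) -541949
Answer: D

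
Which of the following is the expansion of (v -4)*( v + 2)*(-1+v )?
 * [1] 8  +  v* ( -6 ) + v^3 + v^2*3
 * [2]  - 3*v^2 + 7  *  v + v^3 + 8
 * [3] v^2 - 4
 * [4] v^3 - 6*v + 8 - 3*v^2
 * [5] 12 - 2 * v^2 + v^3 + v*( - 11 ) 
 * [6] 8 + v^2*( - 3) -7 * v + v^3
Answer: 4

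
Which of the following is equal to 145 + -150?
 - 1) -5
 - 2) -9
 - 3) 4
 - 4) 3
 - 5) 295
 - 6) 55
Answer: 1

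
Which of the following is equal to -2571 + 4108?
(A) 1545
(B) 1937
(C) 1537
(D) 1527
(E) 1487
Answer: C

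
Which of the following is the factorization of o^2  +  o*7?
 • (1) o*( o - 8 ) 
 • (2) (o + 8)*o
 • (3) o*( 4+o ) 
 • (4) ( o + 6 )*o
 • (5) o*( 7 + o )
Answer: 5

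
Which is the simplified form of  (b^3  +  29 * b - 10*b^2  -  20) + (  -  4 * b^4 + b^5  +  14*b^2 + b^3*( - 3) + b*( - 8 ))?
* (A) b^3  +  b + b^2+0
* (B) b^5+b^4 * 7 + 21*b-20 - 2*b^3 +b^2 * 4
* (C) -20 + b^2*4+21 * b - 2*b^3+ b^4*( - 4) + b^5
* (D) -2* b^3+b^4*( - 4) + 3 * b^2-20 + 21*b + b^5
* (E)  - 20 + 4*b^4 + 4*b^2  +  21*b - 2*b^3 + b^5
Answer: C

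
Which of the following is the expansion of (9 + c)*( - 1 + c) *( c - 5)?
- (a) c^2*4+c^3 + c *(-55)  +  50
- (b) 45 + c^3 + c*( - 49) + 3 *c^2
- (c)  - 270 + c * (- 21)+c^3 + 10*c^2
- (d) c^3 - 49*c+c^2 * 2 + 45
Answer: b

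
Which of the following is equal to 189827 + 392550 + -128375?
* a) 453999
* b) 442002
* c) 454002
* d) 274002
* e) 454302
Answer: c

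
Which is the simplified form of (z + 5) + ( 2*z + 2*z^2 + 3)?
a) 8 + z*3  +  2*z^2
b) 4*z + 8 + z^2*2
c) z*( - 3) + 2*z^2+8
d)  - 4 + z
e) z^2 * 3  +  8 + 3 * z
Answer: a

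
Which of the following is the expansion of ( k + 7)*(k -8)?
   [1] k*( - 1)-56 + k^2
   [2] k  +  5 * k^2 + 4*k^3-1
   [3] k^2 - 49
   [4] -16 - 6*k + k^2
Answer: 1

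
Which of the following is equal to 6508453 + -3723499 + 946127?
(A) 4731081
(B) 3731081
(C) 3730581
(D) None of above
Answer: B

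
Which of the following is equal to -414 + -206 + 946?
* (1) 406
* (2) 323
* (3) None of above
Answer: 3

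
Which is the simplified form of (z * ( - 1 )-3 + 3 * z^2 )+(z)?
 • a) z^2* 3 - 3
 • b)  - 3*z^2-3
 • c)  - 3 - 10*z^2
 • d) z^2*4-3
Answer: a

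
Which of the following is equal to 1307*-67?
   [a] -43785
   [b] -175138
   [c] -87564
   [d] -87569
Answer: d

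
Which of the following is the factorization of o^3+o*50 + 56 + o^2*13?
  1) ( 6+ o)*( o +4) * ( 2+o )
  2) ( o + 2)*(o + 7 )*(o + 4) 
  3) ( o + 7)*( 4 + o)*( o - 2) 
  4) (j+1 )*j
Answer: 2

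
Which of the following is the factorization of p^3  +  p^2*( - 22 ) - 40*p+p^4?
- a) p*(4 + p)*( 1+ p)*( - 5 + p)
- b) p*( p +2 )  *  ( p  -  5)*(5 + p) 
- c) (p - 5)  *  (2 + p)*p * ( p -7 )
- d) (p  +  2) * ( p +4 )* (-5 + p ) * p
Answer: d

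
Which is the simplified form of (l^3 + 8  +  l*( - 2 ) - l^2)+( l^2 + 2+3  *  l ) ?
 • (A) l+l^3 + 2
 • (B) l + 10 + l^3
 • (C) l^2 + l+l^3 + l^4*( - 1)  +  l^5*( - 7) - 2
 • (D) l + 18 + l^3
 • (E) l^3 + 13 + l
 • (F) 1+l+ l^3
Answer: B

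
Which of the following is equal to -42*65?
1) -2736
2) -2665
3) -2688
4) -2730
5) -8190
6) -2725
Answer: 4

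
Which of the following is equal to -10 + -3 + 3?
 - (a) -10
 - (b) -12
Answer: a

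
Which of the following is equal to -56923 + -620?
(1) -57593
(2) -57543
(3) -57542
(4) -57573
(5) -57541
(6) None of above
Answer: 2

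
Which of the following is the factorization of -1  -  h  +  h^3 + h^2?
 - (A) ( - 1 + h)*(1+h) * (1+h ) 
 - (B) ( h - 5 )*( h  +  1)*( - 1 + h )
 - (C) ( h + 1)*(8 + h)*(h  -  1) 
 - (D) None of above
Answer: A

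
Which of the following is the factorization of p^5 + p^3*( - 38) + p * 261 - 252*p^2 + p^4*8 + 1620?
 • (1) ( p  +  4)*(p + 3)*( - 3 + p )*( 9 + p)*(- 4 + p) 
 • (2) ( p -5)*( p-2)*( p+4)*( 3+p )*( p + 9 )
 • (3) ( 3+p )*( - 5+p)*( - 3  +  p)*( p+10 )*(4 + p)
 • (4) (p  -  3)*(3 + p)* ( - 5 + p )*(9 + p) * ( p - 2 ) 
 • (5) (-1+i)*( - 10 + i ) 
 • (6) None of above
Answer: 6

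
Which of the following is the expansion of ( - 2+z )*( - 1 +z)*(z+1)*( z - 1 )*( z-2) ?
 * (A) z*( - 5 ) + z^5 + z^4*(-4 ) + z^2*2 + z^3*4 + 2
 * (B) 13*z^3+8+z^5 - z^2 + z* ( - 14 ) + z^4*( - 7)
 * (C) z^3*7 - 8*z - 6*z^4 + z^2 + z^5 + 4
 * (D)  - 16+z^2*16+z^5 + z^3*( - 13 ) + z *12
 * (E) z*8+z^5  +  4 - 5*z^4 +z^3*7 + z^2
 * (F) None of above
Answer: F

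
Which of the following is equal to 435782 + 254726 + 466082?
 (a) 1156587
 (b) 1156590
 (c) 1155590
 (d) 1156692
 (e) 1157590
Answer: b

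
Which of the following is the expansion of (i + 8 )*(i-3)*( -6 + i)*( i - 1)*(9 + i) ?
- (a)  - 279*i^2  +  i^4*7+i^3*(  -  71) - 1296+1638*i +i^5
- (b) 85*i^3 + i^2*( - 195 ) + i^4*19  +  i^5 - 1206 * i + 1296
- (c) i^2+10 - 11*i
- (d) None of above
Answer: a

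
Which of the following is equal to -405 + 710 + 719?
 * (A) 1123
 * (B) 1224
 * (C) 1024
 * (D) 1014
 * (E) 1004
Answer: C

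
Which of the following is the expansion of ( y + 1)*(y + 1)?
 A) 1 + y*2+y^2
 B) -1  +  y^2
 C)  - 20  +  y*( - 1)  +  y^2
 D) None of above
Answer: A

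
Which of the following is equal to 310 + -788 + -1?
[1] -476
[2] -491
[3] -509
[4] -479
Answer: 4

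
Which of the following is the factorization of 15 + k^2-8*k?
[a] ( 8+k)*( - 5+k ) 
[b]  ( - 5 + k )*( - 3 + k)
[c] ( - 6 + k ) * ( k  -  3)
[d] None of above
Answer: b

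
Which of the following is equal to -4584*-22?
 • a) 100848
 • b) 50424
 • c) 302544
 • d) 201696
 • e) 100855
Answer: a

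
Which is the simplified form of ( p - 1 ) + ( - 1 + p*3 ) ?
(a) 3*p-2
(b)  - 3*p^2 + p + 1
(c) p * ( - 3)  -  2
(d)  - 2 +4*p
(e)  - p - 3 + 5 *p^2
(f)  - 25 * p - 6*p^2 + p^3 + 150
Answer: d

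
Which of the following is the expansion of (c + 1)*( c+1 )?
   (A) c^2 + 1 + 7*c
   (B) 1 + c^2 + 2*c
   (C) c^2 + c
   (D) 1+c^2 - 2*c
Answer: B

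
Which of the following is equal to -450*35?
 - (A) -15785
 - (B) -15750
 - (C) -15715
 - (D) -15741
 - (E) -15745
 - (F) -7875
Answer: B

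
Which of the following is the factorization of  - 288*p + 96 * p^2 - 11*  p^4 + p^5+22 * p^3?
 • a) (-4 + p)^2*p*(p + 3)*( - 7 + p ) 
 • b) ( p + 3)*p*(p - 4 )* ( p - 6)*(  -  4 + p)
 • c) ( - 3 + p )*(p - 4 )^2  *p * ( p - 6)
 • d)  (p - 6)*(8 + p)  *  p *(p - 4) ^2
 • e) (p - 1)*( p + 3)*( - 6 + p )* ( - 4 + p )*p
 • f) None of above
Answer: b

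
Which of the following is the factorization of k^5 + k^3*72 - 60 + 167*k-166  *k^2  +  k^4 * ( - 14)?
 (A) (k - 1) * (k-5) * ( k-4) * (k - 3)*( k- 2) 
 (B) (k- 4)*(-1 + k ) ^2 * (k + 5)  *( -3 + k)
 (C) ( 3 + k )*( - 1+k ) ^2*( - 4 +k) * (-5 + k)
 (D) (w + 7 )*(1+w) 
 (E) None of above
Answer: E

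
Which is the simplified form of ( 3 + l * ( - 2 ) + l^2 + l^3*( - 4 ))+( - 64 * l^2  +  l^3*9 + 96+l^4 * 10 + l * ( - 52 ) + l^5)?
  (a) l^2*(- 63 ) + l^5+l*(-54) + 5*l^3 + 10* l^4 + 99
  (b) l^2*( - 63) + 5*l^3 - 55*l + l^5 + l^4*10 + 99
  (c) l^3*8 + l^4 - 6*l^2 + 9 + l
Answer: a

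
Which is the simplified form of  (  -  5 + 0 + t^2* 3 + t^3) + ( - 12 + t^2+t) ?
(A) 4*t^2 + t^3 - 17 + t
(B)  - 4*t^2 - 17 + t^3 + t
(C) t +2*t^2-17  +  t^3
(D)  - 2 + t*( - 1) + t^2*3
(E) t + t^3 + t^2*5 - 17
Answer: A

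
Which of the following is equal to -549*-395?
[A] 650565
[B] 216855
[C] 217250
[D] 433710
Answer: B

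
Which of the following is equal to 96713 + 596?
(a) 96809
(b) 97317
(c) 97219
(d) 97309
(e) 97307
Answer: d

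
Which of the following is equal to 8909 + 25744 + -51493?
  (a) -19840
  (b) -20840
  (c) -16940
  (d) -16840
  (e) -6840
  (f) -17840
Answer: d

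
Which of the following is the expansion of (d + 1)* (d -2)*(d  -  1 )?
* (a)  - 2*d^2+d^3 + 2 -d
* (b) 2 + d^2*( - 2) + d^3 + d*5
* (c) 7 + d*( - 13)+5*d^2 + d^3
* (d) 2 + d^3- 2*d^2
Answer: a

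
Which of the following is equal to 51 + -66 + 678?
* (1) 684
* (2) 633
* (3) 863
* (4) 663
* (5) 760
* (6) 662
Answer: 4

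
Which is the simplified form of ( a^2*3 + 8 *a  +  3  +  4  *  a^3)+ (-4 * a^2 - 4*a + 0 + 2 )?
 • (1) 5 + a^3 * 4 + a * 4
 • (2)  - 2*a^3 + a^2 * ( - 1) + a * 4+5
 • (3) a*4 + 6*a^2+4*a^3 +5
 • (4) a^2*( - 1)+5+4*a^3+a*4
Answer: 4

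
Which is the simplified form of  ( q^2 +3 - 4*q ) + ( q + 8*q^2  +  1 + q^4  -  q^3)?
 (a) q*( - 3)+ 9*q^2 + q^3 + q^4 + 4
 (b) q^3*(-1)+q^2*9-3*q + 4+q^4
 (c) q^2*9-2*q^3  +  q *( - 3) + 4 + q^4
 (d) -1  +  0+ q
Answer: b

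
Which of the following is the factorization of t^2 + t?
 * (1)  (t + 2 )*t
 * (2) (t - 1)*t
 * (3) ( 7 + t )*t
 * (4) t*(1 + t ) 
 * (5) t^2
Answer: 4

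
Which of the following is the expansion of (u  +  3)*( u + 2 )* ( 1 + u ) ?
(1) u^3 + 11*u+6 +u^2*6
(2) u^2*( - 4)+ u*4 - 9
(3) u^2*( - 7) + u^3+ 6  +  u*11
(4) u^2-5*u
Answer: 1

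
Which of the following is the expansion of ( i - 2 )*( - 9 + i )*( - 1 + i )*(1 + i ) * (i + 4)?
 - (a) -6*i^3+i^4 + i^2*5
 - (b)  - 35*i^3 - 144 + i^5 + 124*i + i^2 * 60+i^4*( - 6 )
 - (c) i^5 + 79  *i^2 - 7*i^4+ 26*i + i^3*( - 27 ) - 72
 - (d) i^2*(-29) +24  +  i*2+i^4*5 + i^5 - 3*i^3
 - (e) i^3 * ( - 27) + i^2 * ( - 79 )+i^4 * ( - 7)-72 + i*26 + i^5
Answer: c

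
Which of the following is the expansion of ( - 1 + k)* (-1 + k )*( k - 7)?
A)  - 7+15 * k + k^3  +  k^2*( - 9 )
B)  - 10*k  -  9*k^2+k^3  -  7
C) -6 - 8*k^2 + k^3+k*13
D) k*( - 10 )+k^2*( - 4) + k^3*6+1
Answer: A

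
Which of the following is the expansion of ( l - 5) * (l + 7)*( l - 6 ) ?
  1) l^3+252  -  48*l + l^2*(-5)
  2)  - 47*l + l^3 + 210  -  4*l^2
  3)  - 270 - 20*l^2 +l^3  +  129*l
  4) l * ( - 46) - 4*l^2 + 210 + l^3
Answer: 2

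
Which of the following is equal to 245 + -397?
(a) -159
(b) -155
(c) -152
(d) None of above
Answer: c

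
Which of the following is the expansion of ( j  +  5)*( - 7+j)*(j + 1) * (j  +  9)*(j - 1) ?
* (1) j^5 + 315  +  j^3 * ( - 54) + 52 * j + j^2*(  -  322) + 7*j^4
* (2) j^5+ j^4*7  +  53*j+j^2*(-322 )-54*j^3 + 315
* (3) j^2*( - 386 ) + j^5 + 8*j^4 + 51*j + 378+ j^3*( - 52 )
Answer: 2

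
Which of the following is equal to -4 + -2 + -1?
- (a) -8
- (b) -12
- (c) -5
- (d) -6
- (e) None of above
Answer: e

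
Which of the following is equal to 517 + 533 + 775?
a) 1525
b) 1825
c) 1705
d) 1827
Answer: b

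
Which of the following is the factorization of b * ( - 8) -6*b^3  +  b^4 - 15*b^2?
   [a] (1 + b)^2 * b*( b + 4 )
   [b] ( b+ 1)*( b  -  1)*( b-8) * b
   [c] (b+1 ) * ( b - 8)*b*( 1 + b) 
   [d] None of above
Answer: c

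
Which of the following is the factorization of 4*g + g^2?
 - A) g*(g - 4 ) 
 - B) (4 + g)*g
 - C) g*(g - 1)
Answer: B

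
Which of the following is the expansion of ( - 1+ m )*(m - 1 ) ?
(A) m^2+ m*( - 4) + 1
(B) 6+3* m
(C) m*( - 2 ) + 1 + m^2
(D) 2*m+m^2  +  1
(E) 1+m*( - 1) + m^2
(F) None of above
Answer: C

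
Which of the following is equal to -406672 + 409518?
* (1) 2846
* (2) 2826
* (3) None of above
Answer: 1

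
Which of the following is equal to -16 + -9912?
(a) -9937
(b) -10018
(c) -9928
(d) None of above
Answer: c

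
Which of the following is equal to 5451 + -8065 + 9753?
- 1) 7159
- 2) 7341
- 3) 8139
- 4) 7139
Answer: 4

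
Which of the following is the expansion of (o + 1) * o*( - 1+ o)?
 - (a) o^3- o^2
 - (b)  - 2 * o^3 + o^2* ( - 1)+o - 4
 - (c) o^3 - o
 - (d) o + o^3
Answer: c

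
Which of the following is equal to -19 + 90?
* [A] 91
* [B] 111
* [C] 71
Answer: C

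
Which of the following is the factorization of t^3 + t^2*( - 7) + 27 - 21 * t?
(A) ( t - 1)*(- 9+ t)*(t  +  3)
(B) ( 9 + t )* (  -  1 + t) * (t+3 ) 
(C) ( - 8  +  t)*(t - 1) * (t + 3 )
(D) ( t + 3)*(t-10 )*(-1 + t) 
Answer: A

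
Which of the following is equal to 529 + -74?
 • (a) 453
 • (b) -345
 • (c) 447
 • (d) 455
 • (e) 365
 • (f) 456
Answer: d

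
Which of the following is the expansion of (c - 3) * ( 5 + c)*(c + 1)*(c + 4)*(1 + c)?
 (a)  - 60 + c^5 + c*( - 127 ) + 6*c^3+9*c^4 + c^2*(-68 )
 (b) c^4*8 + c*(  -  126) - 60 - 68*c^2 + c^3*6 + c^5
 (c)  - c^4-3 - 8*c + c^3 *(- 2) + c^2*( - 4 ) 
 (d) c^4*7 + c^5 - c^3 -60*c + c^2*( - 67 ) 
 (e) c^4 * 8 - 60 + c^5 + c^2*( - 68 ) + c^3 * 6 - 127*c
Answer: e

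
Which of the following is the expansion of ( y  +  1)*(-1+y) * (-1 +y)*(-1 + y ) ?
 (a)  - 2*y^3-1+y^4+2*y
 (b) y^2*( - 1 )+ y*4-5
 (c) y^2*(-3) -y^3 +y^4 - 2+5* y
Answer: a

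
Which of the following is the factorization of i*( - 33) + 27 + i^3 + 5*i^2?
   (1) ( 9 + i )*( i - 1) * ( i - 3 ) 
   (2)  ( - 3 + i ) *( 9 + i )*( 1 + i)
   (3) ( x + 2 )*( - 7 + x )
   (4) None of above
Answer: 1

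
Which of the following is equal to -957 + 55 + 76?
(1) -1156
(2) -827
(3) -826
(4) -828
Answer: 3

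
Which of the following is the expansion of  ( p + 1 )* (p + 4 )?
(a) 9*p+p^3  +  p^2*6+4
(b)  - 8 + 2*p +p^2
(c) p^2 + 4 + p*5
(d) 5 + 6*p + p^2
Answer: c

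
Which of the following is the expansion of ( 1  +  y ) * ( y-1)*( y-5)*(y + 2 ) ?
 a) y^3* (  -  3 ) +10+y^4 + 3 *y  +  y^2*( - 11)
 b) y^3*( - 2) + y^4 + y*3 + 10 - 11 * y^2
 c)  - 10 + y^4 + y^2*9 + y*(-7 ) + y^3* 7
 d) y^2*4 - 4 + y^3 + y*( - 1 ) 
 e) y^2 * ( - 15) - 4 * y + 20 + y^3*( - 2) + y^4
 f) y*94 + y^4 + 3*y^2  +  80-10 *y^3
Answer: a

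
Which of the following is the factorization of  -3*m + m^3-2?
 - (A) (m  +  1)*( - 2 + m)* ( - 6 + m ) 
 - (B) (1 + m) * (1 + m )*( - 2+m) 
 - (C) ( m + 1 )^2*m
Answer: B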